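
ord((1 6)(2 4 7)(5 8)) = 6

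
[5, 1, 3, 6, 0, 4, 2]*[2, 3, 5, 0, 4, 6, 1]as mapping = [0→6, 1→3, 2→0, 3→1, 4→2, 5→4, 6→5]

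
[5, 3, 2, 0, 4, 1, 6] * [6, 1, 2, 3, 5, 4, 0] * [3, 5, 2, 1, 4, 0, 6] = [4, 1, 2, 6, 0, 5, 3]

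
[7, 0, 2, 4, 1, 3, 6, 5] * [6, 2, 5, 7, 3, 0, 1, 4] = [4, 6, 5, 3, 2, 7, 1, 0] 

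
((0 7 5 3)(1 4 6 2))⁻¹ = (0 3 5 7)(1 2 6 4)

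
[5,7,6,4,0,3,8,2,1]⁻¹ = [4,8,7,5,3,0,2,1,6]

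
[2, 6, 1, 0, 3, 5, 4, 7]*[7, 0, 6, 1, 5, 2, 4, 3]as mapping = [0→6, 1→4, 2→0, 3→7, 4→1, 5→2, 6→5, 7→3]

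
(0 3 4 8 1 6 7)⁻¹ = (0 7 6 1 8 4 3)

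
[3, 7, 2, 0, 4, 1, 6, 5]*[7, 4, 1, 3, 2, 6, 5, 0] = [3, 0, 1, 7, 2, 4, 5, 6]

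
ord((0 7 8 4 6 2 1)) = 7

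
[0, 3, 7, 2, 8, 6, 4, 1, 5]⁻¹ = [0, 7, 3, 1, 6, 8, 5, 2, 4]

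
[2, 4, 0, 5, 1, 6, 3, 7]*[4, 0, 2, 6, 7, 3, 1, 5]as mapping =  [0→2, 1→7, 2→4, 3→3, 4→0, 5→1, 6→6, 7→5]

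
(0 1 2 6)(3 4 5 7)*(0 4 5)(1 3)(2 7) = (0 3 5 2 6 4)(1 7)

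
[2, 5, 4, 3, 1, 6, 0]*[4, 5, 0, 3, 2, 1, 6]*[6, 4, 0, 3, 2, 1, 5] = [6, 4, 0, 3, 1, 5, 2]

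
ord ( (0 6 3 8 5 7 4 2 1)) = 9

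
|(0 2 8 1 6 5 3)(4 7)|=14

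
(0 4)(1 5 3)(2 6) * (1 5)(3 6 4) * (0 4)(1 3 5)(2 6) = (0 5 2)(1 3)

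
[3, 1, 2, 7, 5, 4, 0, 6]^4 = [0, 1, 2, 3, 4, 5, 6, 7]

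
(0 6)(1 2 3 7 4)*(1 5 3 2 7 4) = (0 6)(1 7)(3 4 5)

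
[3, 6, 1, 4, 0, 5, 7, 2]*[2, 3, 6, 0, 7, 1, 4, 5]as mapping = [0→0, 1→4, 2→3, 3→7, 4→2, 5→1, 6→5, 7→6]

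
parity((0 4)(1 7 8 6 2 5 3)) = odd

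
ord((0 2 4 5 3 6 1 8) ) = 8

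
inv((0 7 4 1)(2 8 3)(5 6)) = (0 1 4 7)(2 3 8)(5 6)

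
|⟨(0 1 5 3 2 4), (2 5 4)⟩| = 720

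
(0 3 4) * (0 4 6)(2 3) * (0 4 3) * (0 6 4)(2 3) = (0 3 4 2 6)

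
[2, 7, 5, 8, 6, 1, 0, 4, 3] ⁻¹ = [6, 5, 0, 8, 7, 2, 4, 1, 3] 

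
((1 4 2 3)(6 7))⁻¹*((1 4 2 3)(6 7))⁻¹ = (1 2)(3 4)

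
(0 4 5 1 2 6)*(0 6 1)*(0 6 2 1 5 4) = (2 5 6)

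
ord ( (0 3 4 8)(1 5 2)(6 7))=12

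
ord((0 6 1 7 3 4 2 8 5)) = 9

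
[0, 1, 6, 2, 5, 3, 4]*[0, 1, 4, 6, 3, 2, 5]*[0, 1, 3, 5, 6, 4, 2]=[0, 1, 4, 6, 3, 2, 5] 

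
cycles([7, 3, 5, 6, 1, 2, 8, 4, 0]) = (0 7 4 1 3 6 8) (2 5) 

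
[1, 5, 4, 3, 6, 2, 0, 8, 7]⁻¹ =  [6, 0, 5, 3, 2, 1, 4, 8, 7]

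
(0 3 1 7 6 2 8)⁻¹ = (0 8 2 6 7 1 3)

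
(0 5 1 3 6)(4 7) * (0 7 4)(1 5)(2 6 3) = (0 1 2 6 7)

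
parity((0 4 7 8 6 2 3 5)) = odd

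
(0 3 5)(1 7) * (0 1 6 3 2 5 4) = (0 2 5 1 7 6 3 4)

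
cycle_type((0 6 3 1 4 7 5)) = 7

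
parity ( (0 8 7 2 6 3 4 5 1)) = even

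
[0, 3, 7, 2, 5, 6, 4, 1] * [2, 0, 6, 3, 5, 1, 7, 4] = [2, 3, 4, 6, 1, 7, 5, 0]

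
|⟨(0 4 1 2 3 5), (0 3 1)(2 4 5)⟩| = 6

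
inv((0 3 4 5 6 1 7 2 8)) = (0 8 2 7 1 6 5 4 3)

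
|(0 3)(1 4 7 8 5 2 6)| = 14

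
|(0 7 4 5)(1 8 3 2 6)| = 20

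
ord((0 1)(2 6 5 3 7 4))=6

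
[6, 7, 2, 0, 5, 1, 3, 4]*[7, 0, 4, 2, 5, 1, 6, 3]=[6, 3, 4, 7, 1, 0, 2, 5]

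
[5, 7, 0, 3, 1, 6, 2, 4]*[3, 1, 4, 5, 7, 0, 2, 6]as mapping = [0→0, 1→6, 2→3, 3→5, 4→1, 5→2, 6→4, 7→7]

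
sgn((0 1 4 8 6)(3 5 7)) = 1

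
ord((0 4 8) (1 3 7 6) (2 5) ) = 12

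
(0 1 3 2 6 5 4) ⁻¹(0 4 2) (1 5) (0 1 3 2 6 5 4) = (0 6 1) (3 4) 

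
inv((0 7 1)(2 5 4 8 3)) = (0 1 7)(2 3 8 4 5)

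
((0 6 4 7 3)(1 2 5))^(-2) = (0 7 6 3 4)(1 2 5)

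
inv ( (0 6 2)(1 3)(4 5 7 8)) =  (0 2 6)(1 3)(4 8 7 5)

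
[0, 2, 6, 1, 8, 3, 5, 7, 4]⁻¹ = [0, 3, 1, 5, 8, 6, 2, 7, 4]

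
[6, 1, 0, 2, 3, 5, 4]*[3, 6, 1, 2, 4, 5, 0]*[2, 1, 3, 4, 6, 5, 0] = [2, 0, 4, 1, 3, 5, 6]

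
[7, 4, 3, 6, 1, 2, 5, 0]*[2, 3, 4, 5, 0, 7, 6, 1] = [1, 0, 5, 6, 3, 4, 7, 2]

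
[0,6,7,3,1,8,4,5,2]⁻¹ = [0,4,8,3,6,7,1,2,5]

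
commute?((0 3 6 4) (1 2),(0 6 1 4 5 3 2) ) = no:(0 3 6 4) (1 2)*(0 6 1 4 5 3 2) = (0 2 4 6 5 3 1),(0 6 1 4 5 3 2)*(0 3 6 4) (1 2) = (0 4 5 6 2 3 1) 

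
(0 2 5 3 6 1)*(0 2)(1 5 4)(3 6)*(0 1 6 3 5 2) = (0 1)(2 4 6)(3 5)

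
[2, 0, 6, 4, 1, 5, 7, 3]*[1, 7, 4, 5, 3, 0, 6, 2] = [4, 1, 6, 3, 7, 0, 2, 5]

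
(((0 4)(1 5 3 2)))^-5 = (0 4)(1 2 3 5)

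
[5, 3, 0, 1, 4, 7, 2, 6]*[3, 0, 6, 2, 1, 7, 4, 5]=[7, 2, 3, 0, 1, 5, 6, 4]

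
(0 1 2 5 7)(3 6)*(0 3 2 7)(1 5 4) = (0 5)(1 7 3 6 2 4)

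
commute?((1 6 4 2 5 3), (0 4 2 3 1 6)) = no:(1 6 4 2 5 3)*(0 4 2 3 1 6) = (0 4 3 6 2 5 1), (0 4 2 3 1 6)*(1 6 4 2 5 3) = (0 2 1 4 5 3 6)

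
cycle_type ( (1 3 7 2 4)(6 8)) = 2.5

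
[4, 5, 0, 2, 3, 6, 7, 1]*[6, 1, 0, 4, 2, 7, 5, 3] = [2, 7, 6, 0, 4, 5, 3, 1]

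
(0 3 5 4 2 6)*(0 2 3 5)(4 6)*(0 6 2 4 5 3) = (0 3 6 4)(2 5)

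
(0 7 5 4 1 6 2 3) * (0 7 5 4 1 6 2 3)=(0 5 1 2)(3 7 4 6)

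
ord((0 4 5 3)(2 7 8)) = 12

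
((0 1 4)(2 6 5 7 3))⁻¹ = (0 4 1)(2 3 7 5 6)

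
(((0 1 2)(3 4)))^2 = (0 2 1)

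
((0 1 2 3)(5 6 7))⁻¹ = (0 3 2 1)(5 7 6)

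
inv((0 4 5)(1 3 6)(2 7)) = (0 5 4)(1 6 3)(2 7)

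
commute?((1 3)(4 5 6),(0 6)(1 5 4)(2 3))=no:(1 3)(4 5 6) * (0 6)(1 5 4)(2 3)=(0 6 1 2 3 5),(0 6)(1 5 4)(2 3) * (1 3)(4 5 6)=(0 4 3 2 1 6)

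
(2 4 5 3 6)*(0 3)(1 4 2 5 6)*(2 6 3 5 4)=(0 5)(1 2 6 4 3)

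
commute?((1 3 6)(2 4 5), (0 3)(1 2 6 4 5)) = no:(1 3 6)(2 4 5)*(0 3)(1 2 6 4 5) = (0 3 4 1)(2 5 6), (0 3)(1 2 6 4 5)*(1 3 6)(2 4 5) = (0 6 5 3)(1 4 2)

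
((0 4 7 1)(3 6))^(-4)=()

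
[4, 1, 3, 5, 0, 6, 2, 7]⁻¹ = [4, 1, 6, 2, 0, 3, 5, 7]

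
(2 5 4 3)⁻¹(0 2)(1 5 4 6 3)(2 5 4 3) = (0 5)(1 4 3 6 2)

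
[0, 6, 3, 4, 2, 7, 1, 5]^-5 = [0, 6, 3, 4, 2, 7, 1, 5]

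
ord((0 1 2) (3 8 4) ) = 3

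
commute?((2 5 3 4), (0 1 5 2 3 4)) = no:(2 5 3 4)*(0 1 5 2 3 4) = (0 1 5 4 3), (0 1 5 2 3 4)*(2 5 3 4) = (0 1 3 2 4)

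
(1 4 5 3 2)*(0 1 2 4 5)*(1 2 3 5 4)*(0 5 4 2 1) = (0 1 2 3)(4 5)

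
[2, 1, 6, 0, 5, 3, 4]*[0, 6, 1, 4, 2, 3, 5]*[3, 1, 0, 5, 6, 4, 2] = [1, 2, 4, 3, 5, 6, 0]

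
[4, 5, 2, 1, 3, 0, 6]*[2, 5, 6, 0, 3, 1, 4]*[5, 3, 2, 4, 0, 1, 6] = [4, 3, 6, 1, 5, 2, 0]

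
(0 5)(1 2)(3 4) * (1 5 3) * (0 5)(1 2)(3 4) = (0 4 2)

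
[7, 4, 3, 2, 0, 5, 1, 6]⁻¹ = [4, 6, 3, 2, 1, 5, 7, 0]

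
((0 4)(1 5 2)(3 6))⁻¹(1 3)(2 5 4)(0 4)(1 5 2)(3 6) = (0 1 2)(5 6)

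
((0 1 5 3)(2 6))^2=(0 5)(1 3)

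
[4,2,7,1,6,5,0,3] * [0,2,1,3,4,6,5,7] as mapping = [0→4,1→1,2→7,3→2,4→5,5→6,6→0,7→3] 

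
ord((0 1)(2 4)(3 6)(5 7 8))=6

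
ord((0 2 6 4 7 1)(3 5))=6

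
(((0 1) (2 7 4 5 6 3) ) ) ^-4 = (2 4 6) (3 7 5) 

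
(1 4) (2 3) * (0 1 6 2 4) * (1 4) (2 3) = (0 4 6 3 1) 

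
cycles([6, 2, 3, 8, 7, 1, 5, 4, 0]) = (0 6 5 1 2 3 8)(4 7)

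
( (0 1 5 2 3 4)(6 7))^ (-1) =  (0 4 3 2 5 1)(6 7)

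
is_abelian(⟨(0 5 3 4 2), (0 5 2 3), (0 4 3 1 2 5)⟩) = no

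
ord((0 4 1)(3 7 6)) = 3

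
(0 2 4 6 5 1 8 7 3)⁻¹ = (0 3 7 8 1 5 6 4 2)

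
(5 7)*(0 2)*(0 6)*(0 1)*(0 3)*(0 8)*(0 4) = (0 2 6 1 3 8 4)(5 7)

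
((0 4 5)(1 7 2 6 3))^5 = (0 5 4)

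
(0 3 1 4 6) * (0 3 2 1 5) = (0 2 1 4 6 3 5)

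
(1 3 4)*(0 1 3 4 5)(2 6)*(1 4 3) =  (0 4 1 3 5)(2 6)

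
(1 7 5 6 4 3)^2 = (1 5 4)(3 7 6)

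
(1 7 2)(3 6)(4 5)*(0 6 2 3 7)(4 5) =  (0 6 7 3 2 1)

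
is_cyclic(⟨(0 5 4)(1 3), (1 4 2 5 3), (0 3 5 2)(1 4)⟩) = no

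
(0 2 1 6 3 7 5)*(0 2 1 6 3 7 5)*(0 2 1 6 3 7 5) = (0 6 5 1 7 2 3)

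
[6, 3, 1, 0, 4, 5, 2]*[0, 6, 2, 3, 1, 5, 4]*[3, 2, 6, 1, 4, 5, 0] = [4, 1, 0, 3, 2, 5, 6]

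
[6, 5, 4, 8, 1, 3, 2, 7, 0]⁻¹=[8, 4, 6, 5, 2, 1, 0, 7, 3]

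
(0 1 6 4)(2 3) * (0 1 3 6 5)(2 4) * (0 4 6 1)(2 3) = (0 2 1 5 4)(3 6)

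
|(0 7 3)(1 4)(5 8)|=6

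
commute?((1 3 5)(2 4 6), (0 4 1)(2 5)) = no:(1 3 5)(2 4 6)*(0 4 1)(2 5) = (0 4 6 5)(1 3 2), (0 4 1)(2 5)*(1 3 5)(2 4 6) = (0 6 2 1)(3 5 4)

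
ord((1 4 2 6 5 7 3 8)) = 8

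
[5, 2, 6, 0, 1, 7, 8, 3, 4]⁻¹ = [3, 4, 1, 7, 8, 0, 2, 5, 6]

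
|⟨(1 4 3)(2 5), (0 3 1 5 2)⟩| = 720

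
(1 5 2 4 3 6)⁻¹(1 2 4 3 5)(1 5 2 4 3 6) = (2 5 4 3 6)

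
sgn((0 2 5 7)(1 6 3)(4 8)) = 1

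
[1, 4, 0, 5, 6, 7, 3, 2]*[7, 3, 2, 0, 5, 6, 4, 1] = [3, 5, 7, 6, 4, 1, 0, 2]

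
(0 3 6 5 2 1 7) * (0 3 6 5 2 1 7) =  (0 6 2 7 3 5 1) 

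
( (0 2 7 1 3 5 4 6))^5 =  (0 5 7 6 3 2 4 1)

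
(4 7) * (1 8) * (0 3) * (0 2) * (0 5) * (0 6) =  (0 3 2 5 6)(1 8)(4 7)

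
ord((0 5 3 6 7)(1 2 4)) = 15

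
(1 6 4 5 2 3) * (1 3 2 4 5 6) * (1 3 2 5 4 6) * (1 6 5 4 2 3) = (2 4 6)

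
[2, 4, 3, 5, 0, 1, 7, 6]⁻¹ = [4, 5, 0, 2, 1, 3, 7, 6]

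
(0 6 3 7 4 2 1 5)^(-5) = (0 7 1 6 4 5 3 2)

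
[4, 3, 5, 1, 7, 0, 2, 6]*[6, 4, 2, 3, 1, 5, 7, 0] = [1, 3, 5, 4, 0, 6, 2, 7]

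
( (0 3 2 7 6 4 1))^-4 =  (0 7 1 2 4 3 6)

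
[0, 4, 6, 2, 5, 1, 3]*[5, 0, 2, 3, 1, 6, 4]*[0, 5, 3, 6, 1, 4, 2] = [4, 5, 1, 3, 2, 0, 6]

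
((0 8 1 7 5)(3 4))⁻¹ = (0 5 7 1 8)(3 4)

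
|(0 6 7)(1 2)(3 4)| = 6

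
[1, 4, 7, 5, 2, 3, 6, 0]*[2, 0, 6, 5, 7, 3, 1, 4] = [0, 7, 4, 3, 6, 5, 1, 2]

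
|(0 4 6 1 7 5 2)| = 7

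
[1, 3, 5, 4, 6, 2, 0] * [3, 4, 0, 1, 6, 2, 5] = [4, 1, 2, 6, 5, 0, 3]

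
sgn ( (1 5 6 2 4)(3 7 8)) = 1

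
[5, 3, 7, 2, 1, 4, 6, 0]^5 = [2, 5, 1, 4, 0, 7, 6, 3]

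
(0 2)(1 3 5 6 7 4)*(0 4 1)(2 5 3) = (0 5 6 7 1 2 4)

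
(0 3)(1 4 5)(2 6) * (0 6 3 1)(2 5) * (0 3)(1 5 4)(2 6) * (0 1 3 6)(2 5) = (0 2 1 3 5 6 4)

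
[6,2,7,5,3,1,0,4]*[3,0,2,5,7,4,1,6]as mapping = [0→1,1→2,2→6,3→4,4→5,5→0,6→3,7→7]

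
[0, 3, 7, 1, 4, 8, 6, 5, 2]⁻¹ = [0, 3, 8, 1, 4, 7, 6, 2, 5]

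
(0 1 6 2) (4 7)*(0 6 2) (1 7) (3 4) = (0 7 3 4 1 2 6) 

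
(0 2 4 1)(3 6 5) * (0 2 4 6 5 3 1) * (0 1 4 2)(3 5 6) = (0 2 3 6 5 4 1)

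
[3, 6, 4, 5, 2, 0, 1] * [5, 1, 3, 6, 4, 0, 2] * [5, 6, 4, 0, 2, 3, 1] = [1, 4, 2, 5, 0, 3, 6]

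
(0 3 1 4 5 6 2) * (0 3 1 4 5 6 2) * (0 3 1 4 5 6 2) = (0 4 2 1 6 3 5) 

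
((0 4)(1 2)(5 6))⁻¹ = (0 4)(1 2)(5 6)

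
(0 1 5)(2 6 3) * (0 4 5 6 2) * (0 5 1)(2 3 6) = (1 2 3 5 4)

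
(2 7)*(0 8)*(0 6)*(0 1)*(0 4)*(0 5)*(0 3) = (0 8 6 1 4 5 3)(2 7)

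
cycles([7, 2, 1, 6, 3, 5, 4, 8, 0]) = (0 7 8)(1 2)(3 6 4)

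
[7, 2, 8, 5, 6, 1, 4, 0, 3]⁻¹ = [7, 5, 1, 8, 6, 3, 4, 0, 2]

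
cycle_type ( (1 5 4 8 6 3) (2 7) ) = 2.6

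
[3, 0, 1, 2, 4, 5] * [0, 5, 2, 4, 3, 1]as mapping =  [0→4, 1→0, 2→5, 3→2, 4→3, 5→1]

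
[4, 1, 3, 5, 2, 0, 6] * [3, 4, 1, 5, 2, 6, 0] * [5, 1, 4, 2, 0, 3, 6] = [4, 0, 3, 6, 1, 2, 5]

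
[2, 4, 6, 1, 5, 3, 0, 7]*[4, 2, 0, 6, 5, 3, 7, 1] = [0, 5, 7, 2, 3, 6, 4, 1]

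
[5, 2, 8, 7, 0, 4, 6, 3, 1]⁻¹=[4, 8, 1, 7, 5, 0, 6, 3, 2]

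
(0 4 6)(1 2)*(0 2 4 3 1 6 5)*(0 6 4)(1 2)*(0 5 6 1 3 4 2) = (0 4 6 3)(1 5)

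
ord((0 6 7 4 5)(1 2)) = 10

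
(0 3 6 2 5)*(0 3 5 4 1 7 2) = (0 5 3 6)(1 7 2 4)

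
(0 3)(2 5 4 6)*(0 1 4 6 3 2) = (0 2 5 6)(1 4 3)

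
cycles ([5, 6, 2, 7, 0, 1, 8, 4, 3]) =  (0 5 1 6 8 3 7 4) 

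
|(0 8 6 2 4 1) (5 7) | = 6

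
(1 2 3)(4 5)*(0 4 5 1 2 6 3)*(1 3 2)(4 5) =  (0 5 4 3 1 6 2)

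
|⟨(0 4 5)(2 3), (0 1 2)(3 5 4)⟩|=720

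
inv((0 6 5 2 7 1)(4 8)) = (0 1 7 2 5 6)(4 8)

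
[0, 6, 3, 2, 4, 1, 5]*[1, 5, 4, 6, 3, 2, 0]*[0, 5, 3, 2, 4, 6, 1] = [5, 0, 1, 4, 2, 6, 3]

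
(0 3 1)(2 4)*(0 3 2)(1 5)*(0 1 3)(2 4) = (0 4 1)(3 5)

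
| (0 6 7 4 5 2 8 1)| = 8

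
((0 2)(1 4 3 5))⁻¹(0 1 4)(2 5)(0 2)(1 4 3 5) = (0 1)(2 4 3)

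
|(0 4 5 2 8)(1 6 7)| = 15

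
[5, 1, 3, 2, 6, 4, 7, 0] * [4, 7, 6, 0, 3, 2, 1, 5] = [2, 7, 0, 6, 1, 3, 5, 4]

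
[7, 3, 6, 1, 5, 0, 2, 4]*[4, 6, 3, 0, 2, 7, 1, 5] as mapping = [0→5, 1→0, 2→1, 3→6, 4→7, 5→4, 6→3, 7→2] 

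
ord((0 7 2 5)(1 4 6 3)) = 4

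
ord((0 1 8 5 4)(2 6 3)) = 15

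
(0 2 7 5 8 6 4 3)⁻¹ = (0 3 4 6 8 5 7 2)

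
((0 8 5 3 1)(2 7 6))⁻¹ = (0 1 3 5 8)(2 6 7)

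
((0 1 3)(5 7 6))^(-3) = ()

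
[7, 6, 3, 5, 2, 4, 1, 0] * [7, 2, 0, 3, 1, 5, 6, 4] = [4, 6, 3, 5, 0, 1, 2, 7]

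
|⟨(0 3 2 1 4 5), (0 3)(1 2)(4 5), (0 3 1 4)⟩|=720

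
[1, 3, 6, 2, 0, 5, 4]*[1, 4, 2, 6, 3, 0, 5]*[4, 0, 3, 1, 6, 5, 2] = [6, 2, 5, 3, 0, 4, 1]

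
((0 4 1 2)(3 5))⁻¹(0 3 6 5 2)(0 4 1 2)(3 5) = (0 4 5 6 3)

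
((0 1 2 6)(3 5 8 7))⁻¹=(0 6 2 1)(3 7 8 5)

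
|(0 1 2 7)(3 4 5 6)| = 4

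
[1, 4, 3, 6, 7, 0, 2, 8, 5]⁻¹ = [5, 0, 6, 2, 1, 8, 3, 4, 7]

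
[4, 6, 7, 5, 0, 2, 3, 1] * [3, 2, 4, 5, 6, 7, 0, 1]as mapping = [0→6, 1→0, 2→1, 3→7, 4→3, 5→4, 6→5, 7→2]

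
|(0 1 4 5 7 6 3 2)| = 8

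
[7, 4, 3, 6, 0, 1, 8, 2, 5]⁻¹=[4, 5, 7, 2, 1, 8, 3, 0, 6]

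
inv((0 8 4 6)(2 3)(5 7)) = (0 6 4 8)(2 3)(5 7)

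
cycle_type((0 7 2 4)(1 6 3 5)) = 4^2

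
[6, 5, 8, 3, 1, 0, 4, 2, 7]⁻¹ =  [5, 4, 7, 3, 6, 1, 0, 8, 2]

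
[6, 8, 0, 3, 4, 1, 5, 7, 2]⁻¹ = [2, 5, 8, 3, 4, 6, 0, 7, 1]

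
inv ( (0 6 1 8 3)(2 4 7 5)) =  (0 3 8 1 6)(2 5 7 4)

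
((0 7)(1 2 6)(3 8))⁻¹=(0 7)(1 6 2)(3 8)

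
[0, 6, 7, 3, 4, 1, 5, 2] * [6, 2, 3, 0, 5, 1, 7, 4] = [6, 7, 4, 0, 5, 2, 1, 3]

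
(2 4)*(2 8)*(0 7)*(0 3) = (0 7 3)(2 4 8)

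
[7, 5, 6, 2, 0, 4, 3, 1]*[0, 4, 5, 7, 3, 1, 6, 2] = [2, 1, 6, 5, 0, 3, 7, 4]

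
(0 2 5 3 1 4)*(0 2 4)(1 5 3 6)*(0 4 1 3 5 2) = (0 1 4)(2 5 6 3)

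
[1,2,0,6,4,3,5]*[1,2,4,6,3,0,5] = [2,4,1,5,3,6,0]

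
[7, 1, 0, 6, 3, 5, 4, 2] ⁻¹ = [2, 1, 7, 4, 6, 5, 3, 0] 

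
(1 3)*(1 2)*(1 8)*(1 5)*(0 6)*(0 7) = (0 6 7)(1 3 2 8 5)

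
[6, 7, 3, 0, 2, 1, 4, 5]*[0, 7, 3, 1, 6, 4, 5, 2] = [5, 2, 1, 0, 3, 7, 6, 4]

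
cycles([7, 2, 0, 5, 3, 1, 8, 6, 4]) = (0 7 6 8 4 3 5 1 2)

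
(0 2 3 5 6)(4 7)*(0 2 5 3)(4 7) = (0 5 6 2)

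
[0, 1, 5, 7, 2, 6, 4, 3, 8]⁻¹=[0, 1, 4, 7, 6, 2, 5, 3, 8]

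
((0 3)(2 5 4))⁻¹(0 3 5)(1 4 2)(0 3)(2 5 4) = (0 4 3)(1 2 5)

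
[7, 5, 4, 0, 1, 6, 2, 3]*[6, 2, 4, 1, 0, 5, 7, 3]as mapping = [0→3, 1→5, 2→0, 3→6, 4→2, 5→7, 6→4, 7→1]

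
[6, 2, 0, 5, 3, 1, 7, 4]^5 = [5, 4, 3, 6, 0, 7, 1, 2]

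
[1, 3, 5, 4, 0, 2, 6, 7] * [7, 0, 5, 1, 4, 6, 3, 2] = [0, 1, 6, 4, 7, 5, 3, 2]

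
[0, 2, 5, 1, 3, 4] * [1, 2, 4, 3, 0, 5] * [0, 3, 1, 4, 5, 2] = [3, 5, 2, 1, 4, 0]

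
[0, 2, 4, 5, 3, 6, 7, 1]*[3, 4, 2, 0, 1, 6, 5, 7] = [3, 2, 1, 6, 0, 5, 7, 4]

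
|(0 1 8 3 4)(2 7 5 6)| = 20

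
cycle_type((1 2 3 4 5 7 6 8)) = 8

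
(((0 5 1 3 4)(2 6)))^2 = (0 1 4 5 3)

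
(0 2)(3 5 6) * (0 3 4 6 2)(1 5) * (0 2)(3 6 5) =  (0 2 6 4 5)(1 3)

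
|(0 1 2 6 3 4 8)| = 7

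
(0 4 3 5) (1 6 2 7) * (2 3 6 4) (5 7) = (0 2 5) (1 4 6 3 7) 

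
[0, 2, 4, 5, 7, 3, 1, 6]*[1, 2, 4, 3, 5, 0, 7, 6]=[1, 4, 5, 0, 6, 3, 2, 7]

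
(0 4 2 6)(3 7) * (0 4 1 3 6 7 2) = (0 1 3 2 7 6 4)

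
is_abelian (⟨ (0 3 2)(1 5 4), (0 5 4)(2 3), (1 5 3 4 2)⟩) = no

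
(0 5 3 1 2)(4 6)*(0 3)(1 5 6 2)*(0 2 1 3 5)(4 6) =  (0 4 1 3)(2 5)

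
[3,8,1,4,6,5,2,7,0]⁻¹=[8,2,6,0,3,5,4,7,1]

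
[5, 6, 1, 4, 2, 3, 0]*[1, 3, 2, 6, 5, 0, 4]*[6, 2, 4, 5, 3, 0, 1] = [6, 3, 5, 0, 4, 1, 2]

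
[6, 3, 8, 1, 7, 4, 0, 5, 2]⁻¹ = [6, 3, 8, 1, 5, 7, 0, 4, 2]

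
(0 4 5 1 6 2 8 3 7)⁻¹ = (0 7 3 8 2 6 1 5 4)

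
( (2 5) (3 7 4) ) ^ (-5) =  (2 5) (3 7 4) 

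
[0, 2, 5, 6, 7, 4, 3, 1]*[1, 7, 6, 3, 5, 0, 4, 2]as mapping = [0→1, 1→6, 2→0, 3→4, 4→2, 5→5, 6→3, 7→7]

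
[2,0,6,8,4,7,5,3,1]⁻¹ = [1,8,0,7,4,6,2,5,3]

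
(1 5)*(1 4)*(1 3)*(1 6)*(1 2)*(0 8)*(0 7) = (0 8 7)(1 5 4 3 6 2)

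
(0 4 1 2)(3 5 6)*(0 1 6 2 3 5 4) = (1 3 4 6 5 2)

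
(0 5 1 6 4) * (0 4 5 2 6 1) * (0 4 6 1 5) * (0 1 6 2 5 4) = (0 5)(1 4 2 6)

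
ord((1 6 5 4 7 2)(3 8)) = 6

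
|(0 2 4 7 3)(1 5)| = 10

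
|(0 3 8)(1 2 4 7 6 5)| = 6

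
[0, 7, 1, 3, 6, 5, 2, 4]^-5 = [0, 1, 2, 3, 4, 5, 6, 7]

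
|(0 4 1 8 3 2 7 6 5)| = 9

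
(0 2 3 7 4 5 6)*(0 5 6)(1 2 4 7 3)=(0 4 6 5)(1 2)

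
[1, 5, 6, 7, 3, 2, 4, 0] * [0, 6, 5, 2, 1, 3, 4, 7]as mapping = [0→6, 1→3, 2→4, 3→7, 4→2, 5→5, 6→1, 7→0]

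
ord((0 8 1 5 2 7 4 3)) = 8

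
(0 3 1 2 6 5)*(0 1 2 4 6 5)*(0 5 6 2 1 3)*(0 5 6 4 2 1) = (0 5 3) (1 2 4) 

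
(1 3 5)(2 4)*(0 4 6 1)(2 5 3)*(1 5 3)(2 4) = (0 2 6 5)(1 4 3)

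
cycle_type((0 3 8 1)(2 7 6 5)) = 4^2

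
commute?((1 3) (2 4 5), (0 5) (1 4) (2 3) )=no:(1 3) (2 4 5)*(0 5) (1 4) (2 3)=(0 5 3 4) (1 2), (0 5) (1 4) (2 3)*(1 3) (2 4 5)=(0 2 1 5) (3 4) 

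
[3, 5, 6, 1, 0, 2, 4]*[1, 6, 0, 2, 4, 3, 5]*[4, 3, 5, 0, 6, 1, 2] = [5, 0, 1, 2, 3, 4, 6]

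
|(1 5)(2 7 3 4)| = 4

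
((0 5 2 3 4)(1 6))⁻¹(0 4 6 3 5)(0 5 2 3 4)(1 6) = (0 1 4 2 5)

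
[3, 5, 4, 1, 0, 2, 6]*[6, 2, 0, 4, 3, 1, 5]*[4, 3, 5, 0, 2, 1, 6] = [2, 3, 0, 5, 6, 4, 1]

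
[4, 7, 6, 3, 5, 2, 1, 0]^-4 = [2, 4, 7, 3, 6, 1, 0, 5]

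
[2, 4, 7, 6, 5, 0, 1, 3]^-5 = [3, 0, 6, 4, 2, 7, 5, 1]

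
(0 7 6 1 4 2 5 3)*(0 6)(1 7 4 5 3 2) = (0 4 1 5 2 3 6 7)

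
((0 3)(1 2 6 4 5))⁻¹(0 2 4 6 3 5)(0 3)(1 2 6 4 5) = (0 1 3 6 5 4)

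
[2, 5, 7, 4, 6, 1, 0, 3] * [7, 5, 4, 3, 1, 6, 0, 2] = [4, 6, 2, 1, 0, 5, 7, 3]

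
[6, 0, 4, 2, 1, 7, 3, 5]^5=[1, 4, 3, 6, 2, 7, 0, 5]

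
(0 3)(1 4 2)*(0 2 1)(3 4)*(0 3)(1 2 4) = (0 1)(2 3 4)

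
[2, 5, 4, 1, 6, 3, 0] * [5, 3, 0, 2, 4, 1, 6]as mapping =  [0→0, 1→1, 2→4, 3→3, 4→6, 5→2, 6→5]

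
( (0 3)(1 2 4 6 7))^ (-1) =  (0 3)(1 7 6 4 2)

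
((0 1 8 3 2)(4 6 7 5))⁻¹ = (0 2 3 8 1)(4 5 7 6)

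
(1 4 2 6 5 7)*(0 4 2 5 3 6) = (0 4 5 7 1 2)(3 6)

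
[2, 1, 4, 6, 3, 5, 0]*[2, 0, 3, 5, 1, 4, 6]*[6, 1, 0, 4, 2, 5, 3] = [4, 6, 1, 3, 5, 2, 0]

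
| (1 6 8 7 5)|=5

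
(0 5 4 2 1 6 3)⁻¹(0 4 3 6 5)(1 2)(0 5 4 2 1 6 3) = (0 3 4 5 2)(1 6)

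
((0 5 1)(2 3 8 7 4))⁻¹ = (0 1 5)(2 4 7 8 3)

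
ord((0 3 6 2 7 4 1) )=7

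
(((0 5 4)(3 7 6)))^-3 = ()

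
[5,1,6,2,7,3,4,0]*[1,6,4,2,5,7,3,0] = [7,6,3,4,0,2,5,1] 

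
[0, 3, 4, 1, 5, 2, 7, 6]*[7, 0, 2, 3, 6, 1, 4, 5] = [7, 3, 6, 0, 1, 2, 5, 4]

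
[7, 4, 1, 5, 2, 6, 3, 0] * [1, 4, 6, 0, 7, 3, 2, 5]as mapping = [0→5, 1→7, 2→4, 3→3, 4→6, 5→2, 6→0, 7→1]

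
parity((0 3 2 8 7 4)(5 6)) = even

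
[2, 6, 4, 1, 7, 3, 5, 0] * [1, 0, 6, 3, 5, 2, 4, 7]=[6, 4, 5, 0, 7, 3, 2, 1]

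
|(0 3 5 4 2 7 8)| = 7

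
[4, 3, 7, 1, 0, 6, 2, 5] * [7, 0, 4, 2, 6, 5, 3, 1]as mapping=[0→6, 1→2, 2→1, 3→0, 4→7, 5→3, 6→4, 7→5]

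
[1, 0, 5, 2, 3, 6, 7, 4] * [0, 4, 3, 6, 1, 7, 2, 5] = [4, 0, 7, 3, 6, 2, 5, 1]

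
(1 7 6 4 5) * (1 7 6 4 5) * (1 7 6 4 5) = (1 4 7 5 6)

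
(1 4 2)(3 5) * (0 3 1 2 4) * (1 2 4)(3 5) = (0 5 2 4 1)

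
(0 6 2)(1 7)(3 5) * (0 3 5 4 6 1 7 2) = (0 1 2 3 4 6)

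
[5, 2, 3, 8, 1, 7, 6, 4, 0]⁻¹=[8, 4, 1, 2, 7, 0, 6, 5, 3]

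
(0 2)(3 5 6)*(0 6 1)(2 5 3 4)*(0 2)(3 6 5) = (0 3 6 4)(1 2 5)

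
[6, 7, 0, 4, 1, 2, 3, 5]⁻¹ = [2, 4, 5, 6, 3, 7, 0, 1]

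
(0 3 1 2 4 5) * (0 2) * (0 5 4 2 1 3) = (1 5) 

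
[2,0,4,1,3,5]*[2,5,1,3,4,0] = [1,2,4,5,3,0]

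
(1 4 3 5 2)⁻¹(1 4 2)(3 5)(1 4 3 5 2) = (1 4 3)(2 5)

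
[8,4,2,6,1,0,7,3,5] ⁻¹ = [5,4,2,7,1,8,3,6,0] 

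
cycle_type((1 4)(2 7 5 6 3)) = 2.5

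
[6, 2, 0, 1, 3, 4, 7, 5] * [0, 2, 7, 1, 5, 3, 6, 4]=[6, 7, 0, 2, 1, 5, 4, 3]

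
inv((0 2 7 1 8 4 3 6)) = (0 6 3 4 8 1 7 2)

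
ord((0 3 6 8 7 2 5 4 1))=9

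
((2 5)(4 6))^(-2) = ()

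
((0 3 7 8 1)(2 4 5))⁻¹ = (0 1 8 7 3)(2 5 4)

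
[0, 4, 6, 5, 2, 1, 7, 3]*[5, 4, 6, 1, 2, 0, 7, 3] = [5, 2, 7, 0, 6, 4, 3, 1]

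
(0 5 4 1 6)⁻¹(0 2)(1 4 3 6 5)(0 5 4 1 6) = (0 4 6 1 3)(2 5)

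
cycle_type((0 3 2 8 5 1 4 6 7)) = 9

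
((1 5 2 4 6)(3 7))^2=(1 2 6 5 4)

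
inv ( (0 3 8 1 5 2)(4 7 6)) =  (0 2 5 1 8 3)(4 6 7)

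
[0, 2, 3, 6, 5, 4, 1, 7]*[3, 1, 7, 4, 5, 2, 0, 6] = [3, 7, 4, 0, 2, 5, 1, 6]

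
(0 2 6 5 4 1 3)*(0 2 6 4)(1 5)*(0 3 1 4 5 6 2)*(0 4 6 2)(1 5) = (1 5 3 4 2)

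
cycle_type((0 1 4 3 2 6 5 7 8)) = 9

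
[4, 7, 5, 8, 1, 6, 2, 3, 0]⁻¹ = [8, 4, 6, 7, 0, 2, 5, 1, 3]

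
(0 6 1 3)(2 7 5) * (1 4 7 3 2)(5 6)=(0 5 1 2 3)(4 7 6)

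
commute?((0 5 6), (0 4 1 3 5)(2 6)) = no:(0 5 6) * (0 4 1 3 5)(2 6) = (1 3 5 2 6 4), (0 4 1 3 5)(2 6) * (0 5 6) = (0 4 1 3 6 2)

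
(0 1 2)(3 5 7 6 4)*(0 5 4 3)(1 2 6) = (0 2 5 7 1 6 3 4)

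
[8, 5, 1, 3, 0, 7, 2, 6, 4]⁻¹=[4, 2, 6, 3, 8, 1, 7, 5, 0]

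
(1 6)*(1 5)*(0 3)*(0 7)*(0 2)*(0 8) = (0 3 7 2 8)(1 6 5)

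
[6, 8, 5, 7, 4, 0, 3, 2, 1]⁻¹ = [5, 8, 7, 6, 4, 2, 0, 3, 1]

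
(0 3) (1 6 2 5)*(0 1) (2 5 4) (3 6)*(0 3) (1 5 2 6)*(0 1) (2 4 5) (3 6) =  (2 5 6 4 3) 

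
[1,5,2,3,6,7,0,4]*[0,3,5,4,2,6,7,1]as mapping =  [0→3,1→6,2→5,3→4,4→7,5→1,6→0,7→2]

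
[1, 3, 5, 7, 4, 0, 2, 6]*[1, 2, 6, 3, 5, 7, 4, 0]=[2, 3, 7, 0, 5, 1, 6, 4]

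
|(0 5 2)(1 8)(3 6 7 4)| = 12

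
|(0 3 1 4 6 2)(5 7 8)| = 6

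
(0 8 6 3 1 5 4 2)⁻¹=(0 2 4 5 1 3 6 8)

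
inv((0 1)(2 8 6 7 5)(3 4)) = (0 1)(2 5 7 6 8)(3 4)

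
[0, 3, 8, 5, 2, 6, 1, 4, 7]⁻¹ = [0, 6, 4, 1, 7, 3, 5, 8, 2]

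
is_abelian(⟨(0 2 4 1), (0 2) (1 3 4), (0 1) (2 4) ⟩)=no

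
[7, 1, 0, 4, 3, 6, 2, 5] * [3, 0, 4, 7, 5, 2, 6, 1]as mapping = [0→1, 1→0, 2→3, 3→5, 4→7, 5→6, 6→4, 7→2]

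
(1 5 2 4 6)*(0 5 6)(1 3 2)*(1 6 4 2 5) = (0 1 4)(3 5 6)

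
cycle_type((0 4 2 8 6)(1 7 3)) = 3.5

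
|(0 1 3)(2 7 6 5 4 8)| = 6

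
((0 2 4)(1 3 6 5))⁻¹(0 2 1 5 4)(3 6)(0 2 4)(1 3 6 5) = (0 2 4 3 1)(5 6)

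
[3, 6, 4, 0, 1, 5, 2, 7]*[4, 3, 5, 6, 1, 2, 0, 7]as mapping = [0→6, 1→0, 2→1, 3→4, 4→3, 5→2, 6→5, 7→7]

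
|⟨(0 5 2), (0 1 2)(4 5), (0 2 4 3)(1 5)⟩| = 720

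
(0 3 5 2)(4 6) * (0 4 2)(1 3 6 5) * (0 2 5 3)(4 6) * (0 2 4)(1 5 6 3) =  (1 2 3 5 4)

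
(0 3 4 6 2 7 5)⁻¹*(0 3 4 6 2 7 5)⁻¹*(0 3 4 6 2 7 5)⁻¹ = (0 2 3 7 4 5 6)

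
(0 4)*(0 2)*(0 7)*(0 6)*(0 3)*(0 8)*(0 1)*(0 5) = (0 4 2 7 6 3 8 1 5)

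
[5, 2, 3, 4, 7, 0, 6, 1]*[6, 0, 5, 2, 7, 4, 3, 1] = [4, 5, 2, 7, 1, 6, 3, 0]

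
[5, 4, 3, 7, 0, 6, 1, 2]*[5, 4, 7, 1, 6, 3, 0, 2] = [3, 6, 1, 2, 5, 0, 4, 7] 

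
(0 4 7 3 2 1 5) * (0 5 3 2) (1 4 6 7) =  (0 6 7 2 4 1 3) 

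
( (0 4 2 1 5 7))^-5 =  (0 4 2 1 5 7)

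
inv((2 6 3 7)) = (2 7 3 6)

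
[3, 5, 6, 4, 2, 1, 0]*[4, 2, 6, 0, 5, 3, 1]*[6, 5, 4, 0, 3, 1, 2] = [6, 0, 5, 1, 2, 4, 3]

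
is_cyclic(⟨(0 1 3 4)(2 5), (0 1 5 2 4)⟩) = no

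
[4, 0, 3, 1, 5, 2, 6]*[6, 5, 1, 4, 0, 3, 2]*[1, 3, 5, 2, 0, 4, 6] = [1, 6, 0, 4, 2, 3, 5]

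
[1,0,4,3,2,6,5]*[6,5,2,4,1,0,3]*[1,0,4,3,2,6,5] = [6,5,0,2,4,3,1]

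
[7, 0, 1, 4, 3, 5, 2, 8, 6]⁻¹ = [1, 2, 6, 4, 3, 5, 8, 0, 7]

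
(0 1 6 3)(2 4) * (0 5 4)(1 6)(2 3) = (0 6 2)(3 5 4)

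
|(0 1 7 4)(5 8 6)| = 12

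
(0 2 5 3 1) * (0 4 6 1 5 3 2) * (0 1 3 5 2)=(0 1 4 6 3 2 5)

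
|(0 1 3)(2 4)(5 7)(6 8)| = 6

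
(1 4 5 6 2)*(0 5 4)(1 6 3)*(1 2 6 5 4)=(0 4 1)(2 5 3)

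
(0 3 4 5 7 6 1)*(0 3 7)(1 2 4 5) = (0 7 6 2 4 1 3 5)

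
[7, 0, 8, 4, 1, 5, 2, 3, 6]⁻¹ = [1, 4, 6, 7, 3, 5, 8, 0, 2]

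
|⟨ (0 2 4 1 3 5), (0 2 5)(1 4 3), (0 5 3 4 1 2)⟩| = 720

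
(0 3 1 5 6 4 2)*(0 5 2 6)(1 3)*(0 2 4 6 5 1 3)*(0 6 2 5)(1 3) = (0 1 4)(2 3 6)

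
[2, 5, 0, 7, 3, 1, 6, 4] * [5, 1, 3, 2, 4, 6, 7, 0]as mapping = [0→3, 1→6, 2→5, 3→0, 4→2, 5→1, 6→7, 7→4]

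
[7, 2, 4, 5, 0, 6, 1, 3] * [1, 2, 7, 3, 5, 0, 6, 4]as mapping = [0→4, 1→7, 2→5, 3→0, 4→1, 5→6, 6→2, 7→3]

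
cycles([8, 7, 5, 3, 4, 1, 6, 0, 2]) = (0 8 2 5 1 7)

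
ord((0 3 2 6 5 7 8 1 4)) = 9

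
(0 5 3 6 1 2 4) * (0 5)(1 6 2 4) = (1 4 5 3 2)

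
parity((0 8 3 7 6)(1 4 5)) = even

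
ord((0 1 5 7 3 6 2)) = 7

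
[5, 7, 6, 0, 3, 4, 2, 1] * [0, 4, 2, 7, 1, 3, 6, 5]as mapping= [0→3, 1→5, 2→6, 3→0, 4→7, 5→1, 6→2, 7→4]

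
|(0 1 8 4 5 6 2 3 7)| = 9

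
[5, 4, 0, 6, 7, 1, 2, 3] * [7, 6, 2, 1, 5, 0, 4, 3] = [0, 5, 7, 4, 3, 6, 2, 1]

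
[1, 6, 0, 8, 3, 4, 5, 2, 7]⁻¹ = [2, 0, 7, 4, 5, 6, 1, 8, 3]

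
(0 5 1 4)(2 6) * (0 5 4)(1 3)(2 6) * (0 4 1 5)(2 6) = (0 1 4)(2 6)(3 5)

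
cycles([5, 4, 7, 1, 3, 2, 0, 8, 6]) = (0 5 2 7 8 6)(1 4 3)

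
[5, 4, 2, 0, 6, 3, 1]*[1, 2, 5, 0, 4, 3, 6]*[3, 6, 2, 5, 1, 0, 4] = [5, 1, 0, 6, 4, 3, 2]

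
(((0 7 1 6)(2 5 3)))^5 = (0 7 1 6)(2 3 5)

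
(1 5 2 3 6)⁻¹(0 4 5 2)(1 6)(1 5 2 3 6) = (0 4 2 3)(1 5)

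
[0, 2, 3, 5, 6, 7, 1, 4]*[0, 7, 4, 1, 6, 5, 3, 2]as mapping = [0→0, 1→4, 2→1, 3→5, 4→3, 5→2, 6→7, 7→6]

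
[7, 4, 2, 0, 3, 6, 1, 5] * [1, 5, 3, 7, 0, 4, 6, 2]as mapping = [0→2, 1→0, 2→3, 3→1, 4→7, 5→6, 6→5, 7→4]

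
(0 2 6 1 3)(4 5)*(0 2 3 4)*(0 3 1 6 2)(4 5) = (0 1 5 3)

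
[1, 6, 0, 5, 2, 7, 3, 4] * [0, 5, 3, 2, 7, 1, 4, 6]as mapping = [0→5, 1→4, 2→0, 3→1, 4→3, 5→6, 6→2, 7→7]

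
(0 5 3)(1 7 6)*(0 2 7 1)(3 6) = (0 5 6)(2 7 3)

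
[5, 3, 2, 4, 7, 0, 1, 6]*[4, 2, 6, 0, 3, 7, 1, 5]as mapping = [0→7, 1→0, 2→6, 3→3, 4→5, 5→4, 6→2, 7→1]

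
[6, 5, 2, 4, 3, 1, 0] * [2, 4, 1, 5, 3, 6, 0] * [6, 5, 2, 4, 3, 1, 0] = [6, 0, 5, 4, 1, 3, 2]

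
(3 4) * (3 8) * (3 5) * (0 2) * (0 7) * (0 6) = (0 2 7 6) (3 4 8 5) 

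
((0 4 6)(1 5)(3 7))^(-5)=(0 4 6)(1 5)(3 7)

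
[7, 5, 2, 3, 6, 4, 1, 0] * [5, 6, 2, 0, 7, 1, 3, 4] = [4, 1, 2, 0, 3, 7, 6, 5]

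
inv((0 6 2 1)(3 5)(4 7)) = (0 1 2 6)(3 5)(4 7)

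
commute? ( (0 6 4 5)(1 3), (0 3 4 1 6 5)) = no: (0 6 4 5)(1 3) * (0 3 4 1 6 5) = (0 5 3 6 1 4), (0 3 4 1 6 5) * (0 6 4 5)(1 3) = (0 1 4 3 5 6)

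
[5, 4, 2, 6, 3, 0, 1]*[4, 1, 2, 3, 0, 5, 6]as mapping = [0→5, 1→0, 2→2, 3→6, 4→3, 5→4, 6→1]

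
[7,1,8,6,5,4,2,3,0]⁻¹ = [8,1,6,7,5,4,3,0,2]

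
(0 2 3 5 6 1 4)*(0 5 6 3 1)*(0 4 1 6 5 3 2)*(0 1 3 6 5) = (0 1 3)(2 5)(4 6)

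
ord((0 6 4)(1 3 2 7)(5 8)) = 12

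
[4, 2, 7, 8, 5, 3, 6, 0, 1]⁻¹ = [7, 8, 1, 5, 0, 4, 6, 2, 3]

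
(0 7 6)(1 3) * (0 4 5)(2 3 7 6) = (0 6 4 5)(1 7 2 3)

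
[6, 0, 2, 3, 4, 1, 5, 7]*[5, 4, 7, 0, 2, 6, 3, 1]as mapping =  [0→3, 1→5, 2→7, 3→0, 4→2, 5→4, 6→6, 7→1]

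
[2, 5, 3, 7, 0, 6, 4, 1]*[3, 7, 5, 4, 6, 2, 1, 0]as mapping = [0→5, 1→2, 2→4, 3→0, 4→3, 5→1, 6→6, 7→7]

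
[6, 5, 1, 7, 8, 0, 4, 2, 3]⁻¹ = [5, 2, 7, 8, 6, 1, 0, 3, 4]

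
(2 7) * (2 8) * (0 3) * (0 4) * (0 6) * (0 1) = (0 3 4 6 1)(2 7 8)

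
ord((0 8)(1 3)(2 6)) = 2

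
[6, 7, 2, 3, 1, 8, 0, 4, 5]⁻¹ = [6, 4, 2, 3, 7, 8, 0, 1, 5]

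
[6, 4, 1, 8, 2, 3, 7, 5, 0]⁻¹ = [8, 2, 4, 5, 1, 7, 0, 6, 3]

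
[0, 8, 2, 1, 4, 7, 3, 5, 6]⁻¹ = [0, 3, 2, 6, 4, 7, 8, 5, 1]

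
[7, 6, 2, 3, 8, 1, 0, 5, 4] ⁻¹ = [6, 5, 2, 3, 8, 7, 1, 0, 4] 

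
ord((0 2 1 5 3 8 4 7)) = 8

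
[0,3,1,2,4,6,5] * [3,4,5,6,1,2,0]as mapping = [0→3,1→6,2→4,3→5,4→1,5→0,6→2]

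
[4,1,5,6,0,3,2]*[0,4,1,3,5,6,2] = [5,4,6,2,0,3,1]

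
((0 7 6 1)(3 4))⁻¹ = (0 1 6 7)(3 4)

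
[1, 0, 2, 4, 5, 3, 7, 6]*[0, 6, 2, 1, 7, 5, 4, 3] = [6, 0, 2, 7, 5, 1, 3, 4]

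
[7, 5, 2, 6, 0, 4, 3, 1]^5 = [0, 1, 2, 6, 4, 5, 3, 7]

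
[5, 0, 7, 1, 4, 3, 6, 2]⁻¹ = [1, 3, 7, 5, 4, 0, 6, 2]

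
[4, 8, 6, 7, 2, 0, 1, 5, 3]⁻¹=[5, 6, 4, 8, 0, 7, 2, 3, 1]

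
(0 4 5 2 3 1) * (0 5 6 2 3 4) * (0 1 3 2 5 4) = (0 1 4 6 5 2)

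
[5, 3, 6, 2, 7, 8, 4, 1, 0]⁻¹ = [8, 7, 3, 1, 6, 0, 2, 4, 5]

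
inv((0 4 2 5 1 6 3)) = (0 3 6 1 5 2 4)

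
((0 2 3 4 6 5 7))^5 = (0 5 4 2 7 6 3)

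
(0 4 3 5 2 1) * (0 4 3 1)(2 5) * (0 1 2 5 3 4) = (0 4 2 1)(3 5)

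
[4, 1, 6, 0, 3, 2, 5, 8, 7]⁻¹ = [3, 1, 5, 4, 0, 6, 2, 8, 7]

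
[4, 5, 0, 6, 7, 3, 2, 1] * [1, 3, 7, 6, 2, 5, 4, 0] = [2, 5, 1, 4, 0, 6, 7, 3]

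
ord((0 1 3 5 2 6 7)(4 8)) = 14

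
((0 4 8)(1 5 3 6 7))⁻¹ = (0 8 4)(1 7 6 3 5)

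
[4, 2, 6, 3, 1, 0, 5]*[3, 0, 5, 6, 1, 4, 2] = [1, 5, 2, 6, 0, 3, 4]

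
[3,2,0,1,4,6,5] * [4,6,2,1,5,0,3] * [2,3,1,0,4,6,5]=[3,1,4,5,6,0,2] 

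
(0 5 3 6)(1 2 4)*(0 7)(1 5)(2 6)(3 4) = (0 1 6 7)(2 3)(4 5)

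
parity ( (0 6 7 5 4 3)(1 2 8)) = odd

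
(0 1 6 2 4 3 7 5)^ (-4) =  (0 4)(1 3)(2 5)(6 7)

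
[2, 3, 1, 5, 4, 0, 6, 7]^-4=[2, 3, 1, 5, 4, 0, 6, 7]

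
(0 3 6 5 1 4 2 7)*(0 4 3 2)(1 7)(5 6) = (0 2 1 3 5 7 4)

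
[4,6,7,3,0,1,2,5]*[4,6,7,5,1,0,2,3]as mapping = [0→1,1→2,2→3,3→5,4→4,5→6,6→7,7→0]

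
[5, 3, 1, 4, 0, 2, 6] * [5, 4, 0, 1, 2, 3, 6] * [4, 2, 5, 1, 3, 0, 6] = [1, 2, 3, 5, 0, 4, 6]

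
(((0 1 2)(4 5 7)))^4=(0 1 2)(4 5 7)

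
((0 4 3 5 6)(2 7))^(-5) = (2 7)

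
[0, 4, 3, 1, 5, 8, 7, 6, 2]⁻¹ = [0, 3, 8, 2, 1, 4, 7, 6, 5]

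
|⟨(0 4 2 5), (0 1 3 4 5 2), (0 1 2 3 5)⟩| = 720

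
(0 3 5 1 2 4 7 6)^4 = (0 2)(1 6)(3 4)(5 7)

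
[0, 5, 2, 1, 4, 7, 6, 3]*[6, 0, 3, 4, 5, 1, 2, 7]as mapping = [0→6, 1→1, 2→3, 3→0, 4→5, 5→7, 6→2, 7→4]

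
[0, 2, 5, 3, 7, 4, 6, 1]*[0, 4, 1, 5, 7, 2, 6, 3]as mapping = [0→0, 1→1, 2→2, 3→5, 4→3, 5→7, 6→6, 7→4]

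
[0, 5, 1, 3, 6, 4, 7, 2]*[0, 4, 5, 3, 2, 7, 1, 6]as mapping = [0→0, 1→7, 2→4, 3→3, 4→1, 5→2, 6→6, 7→5]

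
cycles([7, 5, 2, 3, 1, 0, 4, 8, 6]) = (0 7 8 6 4 1 5)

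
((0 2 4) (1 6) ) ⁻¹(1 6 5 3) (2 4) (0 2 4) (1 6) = (0 4) (1 5 3 6) 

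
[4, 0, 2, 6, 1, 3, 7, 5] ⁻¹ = [1, 4, 2, 5, 0, 7, 3, 6] 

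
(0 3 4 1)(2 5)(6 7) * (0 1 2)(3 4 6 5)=(0 4 2 3 6 7 5)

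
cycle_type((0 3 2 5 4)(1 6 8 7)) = 4.5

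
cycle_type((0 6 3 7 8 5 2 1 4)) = 9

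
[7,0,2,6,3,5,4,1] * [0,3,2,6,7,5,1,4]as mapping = [0→4,1→0,2→2,3→1,4→6,5→5,6→7,7→3]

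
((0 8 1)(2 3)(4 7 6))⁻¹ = (0 1 8)(2 3)(4 6 7)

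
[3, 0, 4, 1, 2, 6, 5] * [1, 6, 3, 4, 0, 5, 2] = [4, 1, 0, 6, 3, 2, 5]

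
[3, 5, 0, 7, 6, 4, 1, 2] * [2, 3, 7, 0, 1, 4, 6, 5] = [0, 4, 2, 5, 6, 1, 3, 7]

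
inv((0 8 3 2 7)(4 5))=(0 7 2 3 8)(4 5)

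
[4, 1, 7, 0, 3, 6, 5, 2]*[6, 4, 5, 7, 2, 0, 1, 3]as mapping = [0→2, 1→4, 2→3, 3→6, 4→7, 5→1, 6→0, 7→5]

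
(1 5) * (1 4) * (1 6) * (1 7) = (1 5 4 6 7)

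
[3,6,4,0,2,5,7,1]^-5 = [3,6,4,0,2,5,7,1]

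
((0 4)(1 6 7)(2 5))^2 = (1 7 6)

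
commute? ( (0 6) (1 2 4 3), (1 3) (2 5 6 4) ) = no: (0 6) (1 2 4 3)*(1 3) (2 5 6 4) = (0 4 1 5 6), (1 3) (2 5 6 4)*(0 6) (1 2 4 3) = (0 6 3 2 5) 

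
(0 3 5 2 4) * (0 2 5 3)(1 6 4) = (1 6 4 2)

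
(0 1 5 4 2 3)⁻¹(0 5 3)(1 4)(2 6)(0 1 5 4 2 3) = (0 1 4)(2 5)(3 6)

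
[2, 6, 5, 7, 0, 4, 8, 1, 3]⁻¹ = [4, 7, 0, 8, 5, 2, 1, 3, 6]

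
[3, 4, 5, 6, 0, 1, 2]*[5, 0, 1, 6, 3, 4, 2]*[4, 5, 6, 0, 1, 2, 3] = [3, 0, 1, 6, 2, 4, 5]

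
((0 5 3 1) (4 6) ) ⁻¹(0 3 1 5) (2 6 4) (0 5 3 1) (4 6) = (0 3 5 1) (2 4 6) 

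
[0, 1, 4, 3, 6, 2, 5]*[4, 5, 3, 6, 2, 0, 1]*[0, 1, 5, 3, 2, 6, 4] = [2, 6, 5, 4, 1, 3, 0]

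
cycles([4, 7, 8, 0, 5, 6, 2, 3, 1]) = (0 4 5 6 2 8 1 7 3)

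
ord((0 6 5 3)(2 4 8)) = 12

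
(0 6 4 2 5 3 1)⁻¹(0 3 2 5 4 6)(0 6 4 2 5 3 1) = (1 5 3 2 4 6)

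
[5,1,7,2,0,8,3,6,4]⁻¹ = [4,1,3,6,8,0,7,2,5]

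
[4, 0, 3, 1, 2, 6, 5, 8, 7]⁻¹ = [1, 3, 4, 2, 0, 6, 5, 8, 7]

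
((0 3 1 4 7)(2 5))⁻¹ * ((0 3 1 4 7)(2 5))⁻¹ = (0 4 3 7 1)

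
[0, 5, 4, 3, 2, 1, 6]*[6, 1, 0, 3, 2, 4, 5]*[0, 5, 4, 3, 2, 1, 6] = [6, 2, 4, 3, 0, 5, 1]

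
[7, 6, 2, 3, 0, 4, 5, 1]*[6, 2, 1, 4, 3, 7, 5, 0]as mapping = [0→0, 1→5, 2→1, 3→4, 4→6, 5→3, 6→7, 7→2]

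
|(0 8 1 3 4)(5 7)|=10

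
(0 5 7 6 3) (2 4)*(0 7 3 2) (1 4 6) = (0 5 3 7 1 4) (2 6) 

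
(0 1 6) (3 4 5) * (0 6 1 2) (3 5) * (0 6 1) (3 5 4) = (0 2 6 1) (4 5) 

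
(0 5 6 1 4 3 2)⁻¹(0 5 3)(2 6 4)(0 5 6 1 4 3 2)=(0 1 3)(2 5 6)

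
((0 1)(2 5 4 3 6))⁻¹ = (0 1)(2 6 3 4 5)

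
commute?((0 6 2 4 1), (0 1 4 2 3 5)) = no:(0 6 2 4 1)*(0 1 4 2 3 5) = (0 6 3 5), (0 1 4 2 3 5)*(0 6 2 4 1) = (2 3 5 6)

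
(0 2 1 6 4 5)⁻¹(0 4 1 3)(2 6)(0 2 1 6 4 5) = (1 4)(2 5 6 3)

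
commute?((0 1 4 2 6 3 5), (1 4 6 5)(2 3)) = no:(0 1 4 2 6 3 5)*(1 4 6 5)(2 3) = (0 4 3 1 6 2 5), (1 4 6 5)(2 3)*(0 1 4 2 6 3 5) = (0 1 2 5 4 3 6)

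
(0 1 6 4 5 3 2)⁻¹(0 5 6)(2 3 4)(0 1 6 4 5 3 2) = (0 2 5)(1 3 4)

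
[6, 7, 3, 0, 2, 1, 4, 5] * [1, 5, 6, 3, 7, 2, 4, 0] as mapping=[0→4, 1→0, 2→3, 3→1, 4→6, 5→5, 6→7, 7→2] 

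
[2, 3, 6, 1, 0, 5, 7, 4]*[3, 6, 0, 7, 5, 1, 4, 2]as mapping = [0→0, 1→7, 2→4, 3→6, 4→3, 5→1, 6→2, 7→5]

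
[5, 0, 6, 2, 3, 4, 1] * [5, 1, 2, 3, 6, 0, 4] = [0, 5, 4, 2, 3, 6, 1]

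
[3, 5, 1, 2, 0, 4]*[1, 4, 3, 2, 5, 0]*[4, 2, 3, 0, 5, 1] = [3, 4, 5, 0, 2, 1]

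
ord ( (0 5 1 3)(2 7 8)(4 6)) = 12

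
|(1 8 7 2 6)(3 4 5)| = 15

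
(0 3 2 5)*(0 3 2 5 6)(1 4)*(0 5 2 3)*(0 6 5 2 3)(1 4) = (2 5 6)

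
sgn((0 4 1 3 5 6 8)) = 1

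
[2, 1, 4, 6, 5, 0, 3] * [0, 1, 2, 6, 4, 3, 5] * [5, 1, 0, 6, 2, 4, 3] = [0, 1, 2, 4, 6, 5, 3]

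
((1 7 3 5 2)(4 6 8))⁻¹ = (1 2 5 3 7)(4 8 6)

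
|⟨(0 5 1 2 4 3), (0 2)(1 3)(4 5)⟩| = 6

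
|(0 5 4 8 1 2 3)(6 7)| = 14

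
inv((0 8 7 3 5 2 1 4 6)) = (0 6 4 1 2 5 3 7 8)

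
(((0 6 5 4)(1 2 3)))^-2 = (0 5)(1 2 3)(4 6)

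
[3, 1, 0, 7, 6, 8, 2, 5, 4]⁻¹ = [2, 1, 6, 0, 8, 7, 4, 3, 5]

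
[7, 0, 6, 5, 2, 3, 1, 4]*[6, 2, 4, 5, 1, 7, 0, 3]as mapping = [0→3, 1→6, 2→0, 3→7, 4→4, 5→5, 6→2, 7→1]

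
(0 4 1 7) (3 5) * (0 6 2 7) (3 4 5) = (0 5 4 1) (2 7 6) 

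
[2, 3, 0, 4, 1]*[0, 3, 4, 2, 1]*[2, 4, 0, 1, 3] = [3, 0, 2, 4, 1]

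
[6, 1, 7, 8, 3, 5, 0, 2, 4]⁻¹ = [6, 1, 7, 4, 8, 5, 0, 2, 3]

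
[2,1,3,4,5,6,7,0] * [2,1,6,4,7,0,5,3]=[6,1,4,7,0,5,3,2]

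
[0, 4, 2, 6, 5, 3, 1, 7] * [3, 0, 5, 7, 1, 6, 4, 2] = [3, 1, 5, 4, 6, 7, 0, 2]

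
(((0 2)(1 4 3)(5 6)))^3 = (0 2)(5 6)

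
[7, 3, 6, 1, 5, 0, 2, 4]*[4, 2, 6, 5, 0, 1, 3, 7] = [7, 5, 3, 2, 1, 4, 6, 0]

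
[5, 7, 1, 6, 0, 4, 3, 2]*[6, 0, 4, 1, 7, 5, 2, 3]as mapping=[0→5, 1→3, 2→0, 3→2, 4→6, 5→7, 6→1, 7→4]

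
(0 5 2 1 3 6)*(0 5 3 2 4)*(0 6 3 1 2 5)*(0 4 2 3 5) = (0 1)(2 3 5)(4 6)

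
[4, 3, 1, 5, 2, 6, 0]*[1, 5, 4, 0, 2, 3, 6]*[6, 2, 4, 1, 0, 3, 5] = [4, 6, 3, 1, 0, 5, 2]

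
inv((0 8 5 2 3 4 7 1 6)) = (0 6 1 7 4 3 2 5 8)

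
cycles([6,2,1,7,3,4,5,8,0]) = (0 6 5 4 3 7 8)(1 2)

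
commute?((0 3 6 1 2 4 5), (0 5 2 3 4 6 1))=no:(0 3 6 1 2 4 5)*(0 5 2 3 4 6 1)=(0 4 2 6)(1 3), (0 5 2 3 4 6 1)*(0 3 6 1 2 4 5)=(1 3 5 4)(2 6)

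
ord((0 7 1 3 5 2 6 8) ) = 8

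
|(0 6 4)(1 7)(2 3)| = 6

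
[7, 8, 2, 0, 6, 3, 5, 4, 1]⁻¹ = [3, 8, 2, 5, 7, 6, 4, 0, 1]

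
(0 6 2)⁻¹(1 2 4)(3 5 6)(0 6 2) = (0 4 1)(2 3 5)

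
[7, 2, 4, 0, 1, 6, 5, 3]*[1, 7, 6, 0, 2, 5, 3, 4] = [4, 6, 2, 1, 7, 3, 5, 0]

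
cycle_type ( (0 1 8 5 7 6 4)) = 7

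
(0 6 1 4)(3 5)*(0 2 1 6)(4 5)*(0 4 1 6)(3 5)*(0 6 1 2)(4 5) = (0 5 4)(1 3 2)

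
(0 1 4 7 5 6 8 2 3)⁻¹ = (0 3 2 8 6 5 7 4 1)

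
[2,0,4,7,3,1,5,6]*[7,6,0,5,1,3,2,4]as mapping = [0→0,1→7,2→1,3→4,4→5,5→6,6→3,7→2]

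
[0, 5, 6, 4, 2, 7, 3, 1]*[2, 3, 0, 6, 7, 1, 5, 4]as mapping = [0→2, 1→1, 2→5, 3→7, 4→0, 5→4, 6→6, 7→3]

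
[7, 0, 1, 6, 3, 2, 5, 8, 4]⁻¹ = [1, 2, 5, 4, 8, 6, 3, 0, 7]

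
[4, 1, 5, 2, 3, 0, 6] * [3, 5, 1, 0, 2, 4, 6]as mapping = [0→2, 1→5, 2→4, 3→1, 4→0, 5→3, 6→6]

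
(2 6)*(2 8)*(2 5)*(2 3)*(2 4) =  (2 6 8 5 3 4)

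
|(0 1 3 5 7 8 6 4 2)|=9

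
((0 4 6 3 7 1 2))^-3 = (0 7 4 1 6 2 3)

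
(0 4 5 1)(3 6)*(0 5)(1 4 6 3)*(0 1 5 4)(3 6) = (0 3 6 5)(1 4)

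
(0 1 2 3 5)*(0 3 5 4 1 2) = (0 2 5 3 4 1)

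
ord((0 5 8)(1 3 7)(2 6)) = 6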